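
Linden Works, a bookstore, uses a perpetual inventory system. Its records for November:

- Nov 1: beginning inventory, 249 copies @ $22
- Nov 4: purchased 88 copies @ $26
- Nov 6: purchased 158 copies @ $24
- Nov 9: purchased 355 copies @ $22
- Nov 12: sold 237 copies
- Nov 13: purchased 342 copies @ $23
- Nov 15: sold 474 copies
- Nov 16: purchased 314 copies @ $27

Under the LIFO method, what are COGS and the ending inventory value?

COGS = $16,012; ending inventory = $19,700

Nov 12, 237 sold [LIFO — newest first]: 237 @ $22 = $5,214
Nov 15, 474 sold [LIFO — newest first]: 342 @ $23 + 118 @ $22 + 14 @ $24 = $10,798
Total COGS = $5,214 + $10,798 = $16,012
Ending inventory: 249 @ $22 + 88 @ $26 + 144 @ $24 + 314 @ $27 = $19,700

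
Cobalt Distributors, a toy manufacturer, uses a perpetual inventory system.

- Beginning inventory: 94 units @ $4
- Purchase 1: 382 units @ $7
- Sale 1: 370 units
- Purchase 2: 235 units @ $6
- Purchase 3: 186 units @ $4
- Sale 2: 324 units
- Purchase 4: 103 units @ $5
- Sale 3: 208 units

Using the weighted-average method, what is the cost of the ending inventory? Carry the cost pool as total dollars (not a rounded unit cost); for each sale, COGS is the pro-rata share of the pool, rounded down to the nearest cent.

Ending inventory = $514.46

After Beginning: 94 on hand, pool $376.00 (≈ $4.0000 each)
After Purchase 1: 476 on hand, pool $3,050.00 (≈ $6.4076 each)
Sale 1, sell 370: 370/476 × $3,050.00 → $2,370.79
After Purchase 2: 341 on hand, pool $2,089.21 (≈ $6.1267 each)
After Purchase 3: 527 on hand, pool $2,833.21 (≈ $5.3761 each)
Sale 2, sell 324: 324/527 × $2,833.21 → $1,741.85
After Purchase 4: 306 on hand, pool $1,606.36 (≈ $5.2495 each)
Sale 3, sell 208: 208/306 × $1,606.36 → $1,091.90
Total COGS = $2,370.79 + $1,741.85 + $1,091.90 = $5,204.54
Ending inventory (cost pool remaining) = $514.46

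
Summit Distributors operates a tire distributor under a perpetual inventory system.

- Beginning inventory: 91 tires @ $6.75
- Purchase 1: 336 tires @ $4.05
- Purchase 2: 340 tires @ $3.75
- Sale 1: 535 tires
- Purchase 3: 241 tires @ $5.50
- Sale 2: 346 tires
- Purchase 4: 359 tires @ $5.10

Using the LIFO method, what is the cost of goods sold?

Sale 1 (535) [LIFO — newest first]: 340 @ $3.75 + 195 @ $4.05 = $2,064.75
Sale 2 (346) [LIFO — newest first]: 241 @ $5.50 + 105 @ $4.05 = $1,750.75
Total COGS = $2,064.75 + $1,750.75 = $3,815.50
Ending inventory: 91 @ $6.75 + 36 @ $4.05 + 359 @ $5.10 = $2,590.95

COGS = $3,815.50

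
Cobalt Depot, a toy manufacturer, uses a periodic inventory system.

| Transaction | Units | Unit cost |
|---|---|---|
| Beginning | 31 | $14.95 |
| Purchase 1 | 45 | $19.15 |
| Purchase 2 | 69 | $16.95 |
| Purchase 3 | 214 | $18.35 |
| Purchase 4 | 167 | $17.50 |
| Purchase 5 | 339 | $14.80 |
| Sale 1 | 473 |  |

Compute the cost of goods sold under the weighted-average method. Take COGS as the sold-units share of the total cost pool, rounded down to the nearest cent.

Sale 1, sell 473: 473/865 × $14,361.35 → $7,853.08
Ending inventory (cost pool remaining) = $6,508.27
Check: goods available $14,361.35 = COGS $7,853.08 + ending $6,508.27

COGS = $7,853.08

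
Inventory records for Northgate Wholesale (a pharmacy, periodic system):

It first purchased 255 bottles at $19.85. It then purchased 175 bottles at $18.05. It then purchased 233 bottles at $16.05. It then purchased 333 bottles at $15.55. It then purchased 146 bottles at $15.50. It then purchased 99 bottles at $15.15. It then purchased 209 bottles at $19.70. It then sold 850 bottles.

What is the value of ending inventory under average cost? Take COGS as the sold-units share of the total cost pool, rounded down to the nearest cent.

Ending inventory = $10,352.47

Sale 1, sell 850: 850/1450 × $25,018.45 → $14,665.98
Ending inventory (cost pool remaining) = $10,352.47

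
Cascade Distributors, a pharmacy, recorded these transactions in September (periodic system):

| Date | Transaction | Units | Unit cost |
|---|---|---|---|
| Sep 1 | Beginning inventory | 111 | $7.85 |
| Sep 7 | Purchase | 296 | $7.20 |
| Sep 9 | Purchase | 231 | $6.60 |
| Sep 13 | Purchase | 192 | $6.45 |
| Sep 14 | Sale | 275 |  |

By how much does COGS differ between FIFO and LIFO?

$265.95

FIFO COGS: 111 @ $7.85 + 164 @ $7.20 = $2,052.15
LIFO COGS: 192 @ $6.45 + 83 @ $6.60 = $1,786.20
Difference = |$2,052.15 − $1,786.20| = $265.95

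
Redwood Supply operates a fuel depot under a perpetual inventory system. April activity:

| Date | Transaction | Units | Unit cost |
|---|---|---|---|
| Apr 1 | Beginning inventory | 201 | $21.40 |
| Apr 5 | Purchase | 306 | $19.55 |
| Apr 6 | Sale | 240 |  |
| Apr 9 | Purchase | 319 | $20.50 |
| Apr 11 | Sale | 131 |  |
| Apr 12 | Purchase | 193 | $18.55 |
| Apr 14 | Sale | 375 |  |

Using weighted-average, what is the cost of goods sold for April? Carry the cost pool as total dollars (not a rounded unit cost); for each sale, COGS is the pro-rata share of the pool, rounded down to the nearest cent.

After Apr 1: 201 on hand, pool $4,301.40 (≈ $21.4000 each)
After Apr 5: 507 on hand, pool $10,283.70 (≈ $20.2834 each)
Apr 6, sell 240: 240/507 × $10,283.70 → $4,868.02
After Apr 9: 586 on hand, pool $11,955.18 (≈ $20.4013 each)
Apr 11, sell 131: 131/586 × $11,955.18 → $2,672.57
After Apr 12: 648 on hand, pool $12,862.76 (≈ $19.8499 each)
Apr 14, sell 375: 375/648 × $12,862.76 → $7,443.72
Total COGS = $4,868.02 + $2,672.57 + $7,443.72 = $14,984.31
Ending inventory (cost pool remaining) = $5,419.04

COGS = $14,984.31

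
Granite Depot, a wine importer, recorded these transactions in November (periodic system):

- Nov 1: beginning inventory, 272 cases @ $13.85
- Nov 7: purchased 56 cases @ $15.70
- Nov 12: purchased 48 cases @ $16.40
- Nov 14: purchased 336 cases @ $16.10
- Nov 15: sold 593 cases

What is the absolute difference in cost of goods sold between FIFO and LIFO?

FIFO COGS: 272 @ $13.85 + 56 @ $15.70 + 48 @ $16.40 + 217 @ $16.10 = $8,927.30
LIFO COGS: 336 @ $16.10 + 48 @ $16.40 + 56 @ $15.70 + 153 @ $13.85 = $9,195.05
Difference = |$8,927.30 − $9,195.05| = $267.75

$267.75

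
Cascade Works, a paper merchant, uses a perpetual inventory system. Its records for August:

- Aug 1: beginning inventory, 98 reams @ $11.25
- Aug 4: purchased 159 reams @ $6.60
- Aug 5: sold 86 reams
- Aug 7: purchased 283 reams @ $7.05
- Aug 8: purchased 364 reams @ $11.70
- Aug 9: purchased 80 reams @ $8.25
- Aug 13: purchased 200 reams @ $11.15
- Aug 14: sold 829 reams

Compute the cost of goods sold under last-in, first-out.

Aug 5, 86 sold [LIFO — newest first]: 86 @ $6.60 = $567.60
Aug 14, 829 sold [LIFO — newest first]: 200 @ $11.15 + 80 @ $8.25 + 364 @ $11.70 + 185 @ $7.05 = $8,453.05
Total COGS = $567.60 + $8,453.05 = $9,020.65
Ending inventory: 98 @ $11.25 + 73 @ $6.60 + 98 @ $7.05 = $2,275.20

COGS = $9,020.65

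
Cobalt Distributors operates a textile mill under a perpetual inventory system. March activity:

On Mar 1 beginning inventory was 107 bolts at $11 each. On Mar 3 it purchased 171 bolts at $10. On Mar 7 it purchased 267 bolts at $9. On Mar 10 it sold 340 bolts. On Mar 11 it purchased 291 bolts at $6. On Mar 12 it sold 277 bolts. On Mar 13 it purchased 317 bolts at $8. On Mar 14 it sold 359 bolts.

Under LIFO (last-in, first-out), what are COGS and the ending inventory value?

Mar 10, 340 sold [LIFO — newest first]: 267 @ $9 + 73 @ $10 = $3,133
Mar 12, 277 sold [LIFO — newest first]: 277 @ $6 = $1,662
Mar 14, 359 sold [LIFO — newest first]: 317 @ $8 + 14 @ $6 + 28 @ $10 = $2,900
Total COGS = $3,133 + $1,662 + $2,900 = $7,695
Ending inventory: 107 @ $11 + 70 @ $10 = $1,877

COGS = $7,695; ending inventory = $1,877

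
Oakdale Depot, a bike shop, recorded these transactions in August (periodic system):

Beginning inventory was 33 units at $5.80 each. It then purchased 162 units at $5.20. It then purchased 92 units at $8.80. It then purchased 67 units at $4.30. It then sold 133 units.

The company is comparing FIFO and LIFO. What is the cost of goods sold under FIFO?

COGS = $711.40

FIFO COGS: 33 @ $5.80 + 100 @ $5.20 = $711.40
LIFO COGS: 67 @ $4.30 + 66 @ $8.80 = $868.90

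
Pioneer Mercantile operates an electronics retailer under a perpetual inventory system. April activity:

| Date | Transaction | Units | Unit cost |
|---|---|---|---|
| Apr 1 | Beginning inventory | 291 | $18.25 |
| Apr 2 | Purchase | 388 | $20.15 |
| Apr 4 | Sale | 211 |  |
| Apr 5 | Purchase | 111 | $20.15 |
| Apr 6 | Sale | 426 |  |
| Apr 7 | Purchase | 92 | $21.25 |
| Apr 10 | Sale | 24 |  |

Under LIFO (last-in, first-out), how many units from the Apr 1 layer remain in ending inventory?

153

Apr 4, 211 sold [LIFO — newest first]: 211 @ $20.15 = $4,251.65
Apr 6, 426 sold [LIFO — newest first]: 111 @ $20.15 + 177 @ $20.15 + 138 @ $18.25 = $8,321.70
Apr 10, 24 sold [LIFO — newest first]: 24 @ $21.25 = $510.00
Total COGS = $4,251.65 + $8,321.70 + $510.00 = $13,083.35
Ending inventory: 153 @ $18.25 + 68 @ $21.25 = $4,237.25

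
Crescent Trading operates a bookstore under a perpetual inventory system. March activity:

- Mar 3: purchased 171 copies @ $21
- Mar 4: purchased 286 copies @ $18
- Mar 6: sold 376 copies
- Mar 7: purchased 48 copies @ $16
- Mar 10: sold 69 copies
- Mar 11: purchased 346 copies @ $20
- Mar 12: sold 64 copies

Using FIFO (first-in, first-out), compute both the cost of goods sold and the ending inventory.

Mar 6, 376 sold [FIFO — oldest first]: 171 @ $21 + 205 @ $18 = $7,281
Mar 10, 69 sold [FIFO — oldest first]: 69 @ $18 = $1,242
Mar 12, 64 sold [FIFO — oldest first]: 12 @ $18 + 48 @ $16 + 4 @ $20 = $1,064
Total COGS = $7,281 + $1,242 + $1,064 = $9,587
Ending inventory: 342 @ $20 = $6,840
Check: goods available $16,427 = COGS $9,587 + ending $6,840

COGS = $9,587; ending inventory = $6,840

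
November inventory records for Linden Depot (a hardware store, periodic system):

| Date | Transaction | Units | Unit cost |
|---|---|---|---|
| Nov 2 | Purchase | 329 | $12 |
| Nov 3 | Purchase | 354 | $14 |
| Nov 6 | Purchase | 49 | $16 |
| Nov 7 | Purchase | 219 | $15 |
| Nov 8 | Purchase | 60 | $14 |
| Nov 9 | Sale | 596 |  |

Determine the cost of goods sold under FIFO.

COGS = $7,686

Nov 9, 596 sold [FIFO — oldest first]: 329 @ $12 + 267 @ $14 = $7,686
Ending inventory: 87 @ $14 + 49 @ $16 + 219 @ $15 + 60 @ $14 = $6,127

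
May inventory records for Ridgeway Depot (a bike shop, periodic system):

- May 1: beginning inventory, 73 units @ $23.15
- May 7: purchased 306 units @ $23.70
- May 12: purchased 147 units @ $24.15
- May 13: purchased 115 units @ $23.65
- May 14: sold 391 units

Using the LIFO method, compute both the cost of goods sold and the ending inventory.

COGS = $9,327.10; ending inventory = $5,884.85

May 14, 391 sold [LIFO — newest first]: 115 @ $23.65 + 147 @ $24.15 + 129 @ $23.70 = $9,327.10
Ending inventory: 73 @ $23.15 + 177 @ $23.70 = $5,884.85
Check: goods available $15,211.95 = COGS $9,327.10 + ending $5,884.85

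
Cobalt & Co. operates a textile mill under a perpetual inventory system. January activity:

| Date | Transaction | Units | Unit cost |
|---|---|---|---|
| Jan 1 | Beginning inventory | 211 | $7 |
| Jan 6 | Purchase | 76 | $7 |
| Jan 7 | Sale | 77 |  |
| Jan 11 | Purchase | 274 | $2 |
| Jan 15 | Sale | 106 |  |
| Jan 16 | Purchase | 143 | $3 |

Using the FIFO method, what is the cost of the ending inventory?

Ending inventory = $1,705

Jan 7, 77 sold [FIFO — oldest first]: 77 @ $7 = $539
Jan 15, 106 sold [FIFO — oldest first]: 106 @ $7 = $742
Total COGS = $539 + $742 = $1,281
Ending inventory: 28 @ $7 + 76 @ $7 + 274 @ $2 + 143 @ $3 = $1,705
Check: goods available $2,986 = COGS $1,281 + ending $1,705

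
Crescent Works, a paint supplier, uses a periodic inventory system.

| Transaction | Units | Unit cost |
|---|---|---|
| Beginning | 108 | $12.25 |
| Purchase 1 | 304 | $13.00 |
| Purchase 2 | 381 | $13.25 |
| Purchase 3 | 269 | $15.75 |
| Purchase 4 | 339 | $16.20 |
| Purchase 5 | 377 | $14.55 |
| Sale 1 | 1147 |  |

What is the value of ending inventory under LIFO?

Sale 1 (1147) [LIFO — newest first]: 377 @ $14.55 + 339 @ $16.20 + 269 @ $15.75 + 162 @ $13.25 = $17,360.40
Ending inventory: 108 @ $12.25 + 304 @ $13.00 + 219 @ $13.25 = $8,176.75
Check: goods available $25,537.15 = COGS $17,360.40 + ending $8,176.75

Ending inventory = $8,176.75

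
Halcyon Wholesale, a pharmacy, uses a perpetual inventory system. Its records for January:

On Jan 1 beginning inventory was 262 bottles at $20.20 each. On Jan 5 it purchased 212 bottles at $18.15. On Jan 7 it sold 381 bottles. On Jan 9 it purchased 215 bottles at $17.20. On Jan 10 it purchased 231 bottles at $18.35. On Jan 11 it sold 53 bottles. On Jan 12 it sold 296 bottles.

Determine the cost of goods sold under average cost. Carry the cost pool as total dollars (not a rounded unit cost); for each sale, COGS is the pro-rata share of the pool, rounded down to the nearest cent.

COGS = $13,647.11

After Jan 1: 262 on hand, pool $5,292.40 (≈ $20.2000 each)
After Jan 5: 474 on hand, pool $9,140.20 (≈ $19.2831 each)
Jan 7, sell 381: 381/474 × $9,140.20 → $7,346.86
After Jan 9: 308 on hand, pool $5,491.34 (≈ $17.8290 each)
After Jan 10: 539 on hand, pool $9,730.19 (≈ $18.0523 each)
Jan 11, sell 53: 53/539 × $9,730.19 → $956.77
Jan 12, sell 296: 296/486 × $8,773.42 → $5,343.48
Total COGS = $7,346.86 + $956.77 + $5,343.48 = $13,647.11
Ending inventory (cost pool remaining) = $3,429.94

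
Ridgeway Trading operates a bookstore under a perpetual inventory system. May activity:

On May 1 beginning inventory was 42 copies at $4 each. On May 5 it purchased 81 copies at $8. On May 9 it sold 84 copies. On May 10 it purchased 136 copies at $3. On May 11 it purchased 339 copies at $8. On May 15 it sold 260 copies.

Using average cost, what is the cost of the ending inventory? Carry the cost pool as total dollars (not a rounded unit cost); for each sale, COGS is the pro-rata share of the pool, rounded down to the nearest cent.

Ending inventory = $1,669.65

After May 1: 42 on hand, pool $168.00 (≈ $4.0000 each)
After May 5: 123 on hand, pool $816.00 (≈ $6.6341 each)
May 9, sell 84: 84/123 × $816.00 → $557.26
After May 10: 175 on hand, pool $666.74 (≈ $3.8099 each)
After May 11: 514 on hand, pool $3,378.74 (≈ $6.5734 each)
May 15, sell 260: 260/514 × $3,378.74 → $1,709.09
Total COGS = $557.26 + $1,709.09 = $2,266.35
Ending inventory (cost pool remaining) = $1,669.65
Check: goods available $3,936.00 = COGS $2,266.35 + ending $1,669.65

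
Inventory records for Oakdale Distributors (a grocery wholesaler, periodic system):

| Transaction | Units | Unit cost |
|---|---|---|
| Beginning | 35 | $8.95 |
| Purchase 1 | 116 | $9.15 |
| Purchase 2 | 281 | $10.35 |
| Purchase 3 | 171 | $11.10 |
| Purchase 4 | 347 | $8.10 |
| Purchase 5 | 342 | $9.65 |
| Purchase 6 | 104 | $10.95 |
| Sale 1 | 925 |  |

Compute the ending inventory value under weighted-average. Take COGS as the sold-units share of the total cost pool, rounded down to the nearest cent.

Ending inventory = $4,531.49

Sale 1, sell 925: 925/1396 × $13,430.90 → $8,899.41
Ending inventory (cost pool remaining) = $4,531.49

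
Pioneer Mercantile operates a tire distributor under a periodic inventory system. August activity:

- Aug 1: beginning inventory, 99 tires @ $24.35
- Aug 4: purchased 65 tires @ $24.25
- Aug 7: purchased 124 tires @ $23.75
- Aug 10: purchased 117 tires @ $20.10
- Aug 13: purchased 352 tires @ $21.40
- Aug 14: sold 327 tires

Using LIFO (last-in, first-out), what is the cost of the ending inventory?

Aug 14, 327 sold [LIFO — newest first]: 327 @ $21.40 = $6,997.80
Ending inventory: 99 @ $24.35 + 65 @ $24.25 + 124 @ $23.75 + 117 @ $20.10 + 25 @ $21.40 = $9,818.60
Check: goods available $16,816.40 = COGS $6,997.80 + ending $9,818.60

Ending inventory = $9,818.60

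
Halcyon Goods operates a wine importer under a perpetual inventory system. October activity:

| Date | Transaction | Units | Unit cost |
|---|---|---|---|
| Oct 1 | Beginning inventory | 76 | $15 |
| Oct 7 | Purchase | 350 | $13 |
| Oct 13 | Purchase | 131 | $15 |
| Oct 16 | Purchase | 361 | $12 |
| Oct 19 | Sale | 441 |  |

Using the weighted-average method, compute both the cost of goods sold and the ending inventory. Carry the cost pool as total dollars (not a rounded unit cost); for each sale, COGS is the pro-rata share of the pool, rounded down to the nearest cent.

COGS = $5,758.46; ending inventory = $6,228.54

After Oct 1: 76 on hand, pool $1,140.00 (≈ $15.0000 each)
After Oct 7: 426 on hand, pool $5,690.00 (≈ $13.3568 each)
After Oct 13: 557 on hand, pool $7,655.00 (≈ $13.7433 each)
After Oct 16: 918 on hand, pool $11,987.00 (≈ $13.0577 each)
Oct 19, sell 441: 441/918 × $11,987.00 → $5,758.46
Ending inventory (cost pool remaining) = $6,228.54
Check: goods available $11,987.00 = COGS $5,758.46 + ending $6,228.54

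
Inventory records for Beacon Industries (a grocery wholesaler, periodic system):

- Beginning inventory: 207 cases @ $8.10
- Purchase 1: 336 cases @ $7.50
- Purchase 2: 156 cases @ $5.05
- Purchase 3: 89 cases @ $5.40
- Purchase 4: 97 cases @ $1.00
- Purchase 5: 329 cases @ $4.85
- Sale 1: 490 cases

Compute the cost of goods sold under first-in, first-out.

Sale 1 (490) [FIFO — oldest first]: 207 @ $8.10 + 283 @ $7.50 = $3,799.20
Ending inventory: 53 @ $7.50 + 156 @ $5.05 + 89 @ $5.40 + 97 @ $1.00 + 329 @ $4.85 = $3,358.55

COGS = $3,799.20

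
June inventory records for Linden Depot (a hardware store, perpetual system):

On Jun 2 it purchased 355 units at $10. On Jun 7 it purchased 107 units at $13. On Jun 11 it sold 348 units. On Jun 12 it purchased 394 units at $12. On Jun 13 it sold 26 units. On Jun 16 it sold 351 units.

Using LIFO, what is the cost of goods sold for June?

COGS = $8,325

Jun 11, 348 sold [LIFO — newest first]: 107 @ $13 + 241 @ $10 = $3,801
Jun 13, 26 sold [LIFO — newest first]: 26 @ $12 = $312
Jun 16, 351 sold [LIFO — newest first]: 351 @ $12 = $4,212
Total COGS = $3,801 + $312 + $4,212 = $8,325
Ending inventory: 114 @ $10 + 17 @ $12 = $1,344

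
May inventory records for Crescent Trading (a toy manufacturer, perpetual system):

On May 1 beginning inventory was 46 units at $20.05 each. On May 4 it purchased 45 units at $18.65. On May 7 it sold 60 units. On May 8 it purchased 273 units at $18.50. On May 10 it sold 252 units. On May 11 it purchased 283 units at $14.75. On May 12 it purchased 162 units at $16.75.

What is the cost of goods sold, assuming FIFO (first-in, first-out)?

COGS = $5,850.05

May 7, 60 sold [FIFO — oldest first]: 46 @ $20.05 + 14 @ $18.65 = $1,183.40
May 10, 252 sold [FIFO — oldest first]: 31 @ $18.65 + 221 @ $18.50 = $4,666.65
Total COGS = $1,183.40 + $4,666.65 = $5,850.05
Ending inventory: 52 @ $18.50 + 283 @ $14.75 + 162 @ $16.75 = $7,849.75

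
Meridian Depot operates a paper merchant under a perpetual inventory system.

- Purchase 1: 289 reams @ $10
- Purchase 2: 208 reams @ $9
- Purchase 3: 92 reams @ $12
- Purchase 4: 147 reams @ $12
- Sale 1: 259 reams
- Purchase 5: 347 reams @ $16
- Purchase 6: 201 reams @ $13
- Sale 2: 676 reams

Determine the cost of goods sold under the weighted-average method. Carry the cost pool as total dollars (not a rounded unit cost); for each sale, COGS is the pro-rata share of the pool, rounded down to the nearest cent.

After Purchase 1: 289 on hand, pool $2,890.00 (≈ $10.0000 each)
After Purchase 2: 497 on hand, pool $4,762.00 (≈ $9.5815 each)
After Purchase 3: 589 on hand, pool $5,866.00 (≈ $9.9593 each)
After Purchase 4: 736 on hand, pool $7,630.00 (≈ $10.3668 each)
Sale 1, sell 259: 259/736 × $7,630.00 → $2,685.01
After Purchase 5: 824 on hand, pool $10,496.99 (≈ $12.7391 each)
After Purchase 6: 1025 on hand, pool $13,109.99 (≈ $12.7902 each)
Sale 2, sell 676: 676/1025 × $13,109.99 → $8,646.19
Total COGS = $2,685.01 + $8,646.19 = $11,331.20
Ending inventory (cost pool remaining) = $4,463.80

COGS = $11,331.20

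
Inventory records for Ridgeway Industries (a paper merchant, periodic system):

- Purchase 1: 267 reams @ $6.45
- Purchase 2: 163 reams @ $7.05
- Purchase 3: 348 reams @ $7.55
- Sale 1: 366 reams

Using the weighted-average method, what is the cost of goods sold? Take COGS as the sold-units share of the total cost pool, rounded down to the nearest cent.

Sale 1, sell 366: 366/778 × $5,498.70 → $2,586.79
Ending inventory (cost pool remaining) = $2,911.91

COGS = $2,586.79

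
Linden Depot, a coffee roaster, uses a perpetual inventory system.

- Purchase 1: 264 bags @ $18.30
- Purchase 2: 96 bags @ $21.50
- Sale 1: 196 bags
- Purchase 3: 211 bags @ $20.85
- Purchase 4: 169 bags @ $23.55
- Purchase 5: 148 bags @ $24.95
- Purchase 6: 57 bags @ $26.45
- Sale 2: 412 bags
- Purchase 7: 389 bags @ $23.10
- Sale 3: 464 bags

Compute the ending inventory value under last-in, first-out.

Sale 1 (196) [LIFO — newest first]: 96 @ $21.50 + 100 @ $18.30 = $3,894.00
Sale 2 (412) [LIFO — newest first]: 57 @ $26.45 + 148 @ $24.95 + 169 @ $23.55 + 38 @ $20.85 = $9,972.50
Sale 3 (464) [LIFO — newest first]: 389 @ $23.10 + 75 @ $20.85 = $10,549.65
Total COGS = $3,894.00 + $9,972.50 + $10,549.65 = $24,416.15
Ending inventory: 164 @ $18.30 + 98 @ $20.85 = $5,044.50

Ending inventory = $5,044.50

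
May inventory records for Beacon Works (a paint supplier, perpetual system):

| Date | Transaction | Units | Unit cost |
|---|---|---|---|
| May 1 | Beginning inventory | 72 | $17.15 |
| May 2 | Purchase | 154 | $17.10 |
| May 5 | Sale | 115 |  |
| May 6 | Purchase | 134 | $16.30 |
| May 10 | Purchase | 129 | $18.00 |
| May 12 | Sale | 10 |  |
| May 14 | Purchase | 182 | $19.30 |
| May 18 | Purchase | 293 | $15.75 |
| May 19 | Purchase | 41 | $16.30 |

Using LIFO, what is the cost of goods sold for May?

COGS = $2,146.50

May 5, 115 sold [LIFO — newest first]: 115 @ $17.10 = $1,966.50
May 12, 10 sold [LIFO — newest first]: 10 @ $18.00 = $180.00
Total COGS = $1,966.50 + $180.00 = $2,146.50
Ending inventory: 72 @ $17.15 + 39 @ $17.10 + 134 @ $16.30 + 119 @ $18.00 + 182 @ $19.30 + 293 @ $15.75 + 41 @ $16.30 = $15,023.55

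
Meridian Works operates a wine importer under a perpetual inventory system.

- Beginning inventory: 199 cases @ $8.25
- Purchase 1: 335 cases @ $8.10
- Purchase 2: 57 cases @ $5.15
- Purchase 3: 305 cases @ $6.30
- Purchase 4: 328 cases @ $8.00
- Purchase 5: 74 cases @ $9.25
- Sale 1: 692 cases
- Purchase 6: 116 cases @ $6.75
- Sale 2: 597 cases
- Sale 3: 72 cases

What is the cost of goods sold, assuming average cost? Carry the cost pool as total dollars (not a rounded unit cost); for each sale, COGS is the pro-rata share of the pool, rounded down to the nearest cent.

After Beginning: 199 on hand, pool $1,641.75 (≈ $8.2500 each)
After Purchase 1: 534 on hand, pool $4,355.25 (≈ $8.1559 each)
After Purchase 2: 591 on hand, pool $4,648.80 (≈ $7.8660 each)
After Purchase 3: 896 on hand, pool $6,570.30 (≈ $7.3329 each)
After Purchase 4: 1224 on hand, pool $9,194.30 (≈ $7.5117 each)
After Purchase 5: 1298 on hand, pool $9,878.80 (≈ $7.6108 each)
Sale 1, sell 692: 692/1298 × $9,878.80 → $5,266.66
After Purchase 6: 722 on hand, pool $5,395.14 (≈ $7.4725 each)
Sale 2, sell 597: 597/722 × $5,395.14 → $4,461.07
Sale 3, sell 72: 72/125 × $934.07 → $538.02
Total COGS = $5,266.66 + $4,461.07 + $538.02 = $10,265.75
Ending inventory (cost pool remaining) = $396.05

COGS = $10,265.75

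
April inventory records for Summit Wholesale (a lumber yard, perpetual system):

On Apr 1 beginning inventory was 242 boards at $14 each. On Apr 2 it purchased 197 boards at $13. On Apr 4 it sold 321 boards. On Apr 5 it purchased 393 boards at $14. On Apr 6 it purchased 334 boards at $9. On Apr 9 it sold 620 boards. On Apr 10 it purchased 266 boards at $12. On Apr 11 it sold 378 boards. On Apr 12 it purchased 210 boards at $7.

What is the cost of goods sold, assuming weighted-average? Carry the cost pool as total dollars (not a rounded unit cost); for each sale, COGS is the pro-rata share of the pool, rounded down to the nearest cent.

After Apr 1: 242 on hand, pool $3,388.00 (≈ $14.0000 each)
After Apr 2: 439 on hand, pool $5,949.00 (≈ $13.5513 each)
Apr 4, sell 321: 321/439 × $5,949.00 → $4,349.95
After Apr 5: 511 on hand, pool $7,101.05 (≈ $13.8964 each)
After Apr 6: 845 on hand, pool $10,107.05 (≈ $11.9610 each)
Apr 9, sell 620: 620/845 × $10,107.05 → $7,415.82
After Apr 10: 491 on hand, pool $5,883.23 (≈ $11.9821 each)
Apr 11, sell 378: 378/491 × $5,883.23 → $4,529.24
After Apr 12: 323 on hand, pool $2,823.99 (≈ $8.7430 each)
Total COGS = $4,349.95 + $7,415.82 + $4,529.24 = $16,295.01
Ending inventory (cost pool remaining) = $2,823.99

COGS = $16,295.01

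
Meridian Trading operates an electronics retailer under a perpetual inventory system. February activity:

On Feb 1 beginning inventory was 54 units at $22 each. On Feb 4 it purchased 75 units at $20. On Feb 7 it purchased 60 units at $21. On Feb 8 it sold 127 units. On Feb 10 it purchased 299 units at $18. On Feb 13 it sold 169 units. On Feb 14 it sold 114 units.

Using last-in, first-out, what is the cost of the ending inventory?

Feb 8, 127 sold [LIFO — newest first]: 60 @ $21 + 67 @ $20 = $2,600
Feb 13, 169 sold [LIFO — newest first]: 169 @ $18 = $3,042
Feb 14, 114 sold [LIFO — newest first]: 114 @ $18 = $2,052
Total COGS = $2,600 + $3,042 + $2,052 = $7,694
Ending inventory: 54 @ $22 + 8 @ $20 + 16 @ $18 = $1,636

Ending inventory = $1,636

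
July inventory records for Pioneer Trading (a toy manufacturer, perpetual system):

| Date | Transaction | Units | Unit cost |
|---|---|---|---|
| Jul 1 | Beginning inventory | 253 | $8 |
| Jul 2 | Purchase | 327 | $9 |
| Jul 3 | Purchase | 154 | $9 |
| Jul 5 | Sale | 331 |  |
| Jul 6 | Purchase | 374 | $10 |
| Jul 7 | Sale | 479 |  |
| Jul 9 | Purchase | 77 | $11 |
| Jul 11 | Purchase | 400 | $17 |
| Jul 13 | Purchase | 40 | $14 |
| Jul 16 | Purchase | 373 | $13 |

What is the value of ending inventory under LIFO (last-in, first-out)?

Jul 5, 331 sold [LIFO — newest first]: 154 @ $9 + 177 @ $9 = $2,979
Jul 7, 479 sold [LIFO — newest first]: 374 @ $10 + 105 @ $9 = $4,685
Total COGS = $2,979 + $4,685 = $7,664
Ending inventory: 253 @ $8 + 45 @ $9 + 77 @ $11 + 400 @ $17 + 40 @ $14 + 373 @ $13 = $15,485

Ending inventory = $15,485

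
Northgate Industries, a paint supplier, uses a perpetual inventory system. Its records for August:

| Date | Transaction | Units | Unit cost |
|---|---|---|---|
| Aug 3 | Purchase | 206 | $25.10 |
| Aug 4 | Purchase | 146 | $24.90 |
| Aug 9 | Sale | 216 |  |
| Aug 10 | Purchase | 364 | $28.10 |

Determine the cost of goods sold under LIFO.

COGS = $5,392.40

Aug 9, 216 sold [LIFO — newest first]: 146 @ $24.90 + 70 @ $25.10 = $5,392.40
Ending inventory: 136 @ $25.10 + 364 @ $28.10 = $13,642.00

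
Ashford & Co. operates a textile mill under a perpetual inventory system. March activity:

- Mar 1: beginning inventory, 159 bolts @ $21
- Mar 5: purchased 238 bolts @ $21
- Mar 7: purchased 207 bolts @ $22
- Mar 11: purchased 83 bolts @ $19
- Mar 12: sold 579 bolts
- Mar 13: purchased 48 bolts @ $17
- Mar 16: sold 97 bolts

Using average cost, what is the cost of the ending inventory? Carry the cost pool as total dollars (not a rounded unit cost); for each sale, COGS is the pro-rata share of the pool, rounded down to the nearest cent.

Ending inventory = $1,168.83

After Mar 1: 159 on hand, pool $3,339.00 (≈ $21.0000 each)
After Mar 5: 397 on hand, pool $8,337.00 (≈ $21.0000 each)
After Mar 7: 604 on hand, pool $12,891.00 (≈ $21.3427 each)
After Mar 11: 687 on hand, pool $14,468.00 (≈ $21.0597 each)
Mar 12, sell 579: 579/687 × $14,468.00 → $12,193.55
After Mar 13: 156 on hand, pool $3,090.45 (≈ $19.8106 each)
Mar 16, sell 97: 97/156 × $3,090.45 → $1,921.62
Total COGS = $12,193.55 + $1,921.62 = $14,115.17
Ending inventory (cost pool remaining) = $1,168.83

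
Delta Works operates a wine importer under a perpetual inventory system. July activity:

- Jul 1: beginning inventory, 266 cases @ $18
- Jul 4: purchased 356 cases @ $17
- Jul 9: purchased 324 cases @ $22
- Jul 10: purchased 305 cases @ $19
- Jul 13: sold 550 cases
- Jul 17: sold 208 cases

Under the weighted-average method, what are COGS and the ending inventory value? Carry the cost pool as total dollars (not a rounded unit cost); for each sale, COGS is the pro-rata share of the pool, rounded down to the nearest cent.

After Jul 1: 266 on hand, pool $4,788.00 (≈ $18.0000 each)
After Jul 4: 622 on hand, pool $10,840.00 (≈ $17.4277 each)
After Jul 9: 946 on hand, pool $17,968.00 (≈ $18.9937 each)
After Jul 10: 1251 on hand, pool $23,763.00 (≈ $18.9952 each)
Jul 13, sell 550: 550/1251 × $23,763.00 → $10,447.36
Jul 17, sell 208: 208/701 × $13,315.64 → $3,951.00
Total COGS = $10,447.36 + $3,951.00 = $14,398.36
Ending inventory (cost pool remaining) = $9,364.64

COGS = $14,398.36; ending inventory = $9,364.64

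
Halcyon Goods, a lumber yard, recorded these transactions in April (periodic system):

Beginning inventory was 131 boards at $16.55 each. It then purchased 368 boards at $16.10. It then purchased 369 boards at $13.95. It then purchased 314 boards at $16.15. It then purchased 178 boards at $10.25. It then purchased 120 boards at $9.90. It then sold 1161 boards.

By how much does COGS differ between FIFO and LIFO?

FIFO COGS: 131 @ $16.55 + 368 @ $16.10 + 369 @ $13.95 + 293 @ $16.15 = $17,972.35
LIFO COGS: 120 @ $9.90 + 178 @ $10.25 + 314 @ $16.15 + 369 @ $13.95 + 180 @ $16.10 = $16,129.15
Difference = |$17,972.35 − $16,129.15| = $1,843.20

$1,843.20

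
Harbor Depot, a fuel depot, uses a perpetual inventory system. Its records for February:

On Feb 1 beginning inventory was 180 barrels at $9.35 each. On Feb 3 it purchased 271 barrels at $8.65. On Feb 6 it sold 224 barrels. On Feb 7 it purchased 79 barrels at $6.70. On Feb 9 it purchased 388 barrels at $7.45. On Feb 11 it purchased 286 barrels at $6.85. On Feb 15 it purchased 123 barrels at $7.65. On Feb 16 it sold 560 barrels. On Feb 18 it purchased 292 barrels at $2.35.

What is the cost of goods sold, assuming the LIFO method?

Feb 6, 224 sold [LIFO — newest first]: 224 @ $8.65 = $1,937.60
Feb 16, 560 sold [LIFO — newest first]: 123 @ $7.65 + 286 @ $6.85 + 151 @ $7.45 = $4,025.00
Total COGS = $1,937.60 + $4,025.00 = $5,962.60
Ending inventory: 180 @ $9.35 + 47 @ $8.65 + 79 @ $6.70 + 237 @ $7.45 + 292 @ $2.35 = $5,070.70

COGS = $5,962.60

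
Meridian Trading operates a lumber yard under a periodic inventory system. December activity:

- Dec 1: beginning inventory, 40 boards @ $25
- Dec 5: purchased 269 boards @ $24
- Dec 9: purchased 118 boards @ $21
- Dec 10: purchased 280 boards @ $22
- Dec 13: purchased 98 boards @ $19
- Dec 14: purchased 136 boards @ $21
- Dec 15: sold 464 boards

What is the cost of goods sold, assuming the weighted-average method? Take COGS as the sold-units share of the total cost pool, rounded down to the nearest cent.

COGS = $10,262.24

Dec 15, sell 464: 464/941 × $20,812.00 → $10,262.24
Ending inventory (cost pool remaining) = $10,549.76
Check: goods available $20,812.00 = COGS $10,262.24 + ending $10,549.76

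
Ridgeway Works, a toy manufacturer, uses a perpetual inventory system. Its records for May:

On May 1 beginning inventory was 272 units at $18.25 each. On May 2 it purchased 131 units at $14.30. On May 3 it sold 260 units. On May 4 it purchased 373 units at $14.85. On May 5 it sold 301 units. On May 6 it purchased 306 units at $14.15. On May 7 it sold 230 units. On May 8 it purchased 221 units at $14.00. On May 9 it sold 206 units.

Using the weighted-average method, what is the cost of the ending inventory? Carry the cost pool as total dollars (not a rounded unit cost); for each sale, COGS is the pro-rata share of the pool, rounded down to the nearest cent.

After May 1: 272 on hand, pool $4,964.00 (≈ $18.2500 each)
After May 2: 403 on hand, pool $6,837.30 (≈ $16.9660 each)
May 3, sell 260: 260/403 × $6,837.30 → $4,411.16
After May 4: 516 on hand, pool $7,965.19 (≈ $15.4364 each)
May 5, sell 301: 301/516 × $7,965.19 → $4,646.36
After May 6: 521 on hand, pool $7,648.73 (≈ $14.6809 each)
May 7, sell 230: 230/521 × $7,648.73 → $3,376.59
After May 8: 512 on hand, pool $7,366.14 (≈ $14.3870 each)
May 9, sell 206: 206/512 × $7,366.14 → $2,963.72
Total COGS = $4,411.16 + $4,646.36 + $3,376.59 + $2,963.72 = $15,397.83
Ending inventory (cost pool remaining) = $4,402.42

Ending inventory = $4,402.42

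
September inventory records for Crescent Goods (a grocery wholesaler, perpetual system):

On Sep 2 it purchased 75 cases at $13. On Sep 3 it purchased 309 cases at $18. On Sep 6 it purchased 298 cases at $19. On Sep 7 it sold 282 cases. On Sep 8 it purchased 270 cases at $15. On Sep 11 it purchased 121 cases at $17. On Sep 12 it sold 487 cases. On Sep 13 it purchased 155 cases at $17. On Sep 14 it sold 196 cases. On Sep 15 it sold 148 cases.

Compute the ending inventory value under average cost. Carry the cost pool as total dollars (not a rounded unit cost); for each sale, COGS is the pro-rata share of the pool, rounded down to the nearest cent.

Ending inventory = $1,937.18

After Sep 2: 75 on hand, pool $975.00 (≈ $13.0000 each)
After Sep 3: 384 on hand, pool $6,537.00 (≈ $17.0234 each)
After Sep 6: 682 on hand, pool $12,199.00 (≈ $17.8871 each)
Sep 7, sell 282: 282/682 × $12,199.00 → $5,044.16
After Sep 8: 670 on hand, pool $11,204.84 (≈ $16.7236 each)
After Sep 11: 791 on hand, pool $13,261.84 (≈ $16.7659 each)
Sep 12, sell 487: 487/791 × $13,261.84 → $8,165.00
After Sep 13: 459 on hand, pool $7,731.84 (≈ $16.8450 each)
Sep 14, sell 196: 196/459 × $7,731.84 → $3,301.61
Sep 15, sell 148: 148/263 × $4,430.23 → $2,493.05
Total COGS = $5,044.16 + $8,165.00 + $3,301.61 + $2,493.05 = $19,003.82
Ending inventory (cost pool remaining) = $1,937.18
Check: goods available $20,941.00 = COGS $19,003.82 + ending $1,937.18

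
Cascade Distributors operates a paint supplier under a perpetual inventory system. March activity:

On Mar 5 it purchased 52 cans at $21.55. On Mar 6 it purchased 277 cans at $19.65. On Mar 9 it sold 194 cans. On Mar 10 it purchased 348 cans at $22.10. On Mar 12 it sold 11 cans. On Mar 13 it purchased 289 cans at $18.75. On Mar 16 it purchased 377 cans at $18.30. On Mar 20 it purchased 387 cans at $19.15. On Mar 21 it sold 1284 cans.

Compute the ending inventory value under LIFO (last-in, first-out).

Ending inventory = $5,094.15

Mar 9, 194 sold [LIFO — newest first]: 194 @ $19.65 = $3,812.10
Mar 12, 11 sold [LIFO — newest first]: 11 @ $22.10 = $243.10
Mar 21, 1284 sold [LIFO — newest first]: 387 @ $19.15 + 377 @ $18.30 + 289 @ $18.75 + 231 @ $22.10 = $24,834.00
Total COGS = $3,812.10 + $243.10 + $24,834.00 = $28,889.20
Ending inventory: 52 @ $21.55 + 83 @ $19.65 + 106 @ $22.10 = $5,094.15
Check: goods available $33,983.35 = COGS $28,889.20 + ending $5,094.15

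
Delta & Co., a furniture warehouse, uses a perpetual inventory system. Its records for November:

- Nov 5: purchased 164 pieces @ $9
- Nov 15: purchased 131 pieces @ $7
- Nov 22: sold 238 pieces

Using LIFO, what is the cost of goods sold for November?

Nov 22, 238 sold [LIFO — newest first]: 131 @ $7 + 107 @ $9 = $1,880
Ending inventory: 57 @ $9 = $513

COGS = $1,880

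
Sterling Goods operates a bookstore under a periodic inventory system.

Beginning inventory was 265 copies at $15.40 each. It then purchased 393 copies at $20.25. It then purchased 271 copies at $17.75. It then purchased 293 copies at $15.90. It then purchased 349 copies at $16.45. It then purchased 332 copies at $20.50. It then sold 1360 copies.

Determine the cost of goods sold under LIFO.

Sale 1 (1360) [LIFO — newest first]: 332 @ $20.50 + 349 @ $16.45 + 293 @ $15.90 + 271 @ $17.75 + 115 @ $20.25 = $24,344.75
Ending inventory: 265 @ $15.40 + 278 @ $20.25 = $9,710.50

COGS = $24,344.75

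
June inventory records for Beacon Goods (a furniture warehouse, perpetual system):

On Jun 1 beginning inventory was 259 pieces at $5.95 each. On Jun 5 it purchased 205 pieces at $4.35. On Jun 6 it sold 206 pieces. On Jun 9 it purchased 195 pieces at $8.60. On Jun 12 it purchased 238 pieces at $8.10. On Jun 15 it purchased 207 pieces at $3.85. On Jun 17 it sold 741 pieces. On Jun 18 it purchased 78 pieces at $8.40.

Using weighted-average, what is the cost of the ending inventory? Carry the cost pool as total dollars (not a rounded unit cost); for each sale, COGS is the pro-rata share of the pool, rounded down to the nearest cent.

Ending inventory = $1,661.28

After Jun 1: 259 on hand, pool $1,541.05 (≈ $5.9500 each)
After Jun 5: 464 on hand, pool $2,432.80 (≈ $5.2431 each)
Jun 6, sell 206: 206/464 × $2,432.80 → $1,080.07
After Jun 9: 453 on hand, pool $3,029.73 (≈ $6.6881 each)
After Jun 12: 691 on hand, pool $4,957.53 (≈ $7.1744 each)
After Jun 15: 898 on hand, pool $5,754.48 (≈ $6.4081 each)
Jun 17, sell 741: 741/898 × $5,754.48 → $4,748.40
After Jun 18: 235 on hand, pool $1,661.28 (≈ $7.0693 each)
Total COGS = $1,080.07 + $4,748.40 = $5,828.47
Ending inventory (cost pool remaining) = $1,661.28
Check: goods available $7,489.75 = COGS $5,828.47 + ending $1,661.28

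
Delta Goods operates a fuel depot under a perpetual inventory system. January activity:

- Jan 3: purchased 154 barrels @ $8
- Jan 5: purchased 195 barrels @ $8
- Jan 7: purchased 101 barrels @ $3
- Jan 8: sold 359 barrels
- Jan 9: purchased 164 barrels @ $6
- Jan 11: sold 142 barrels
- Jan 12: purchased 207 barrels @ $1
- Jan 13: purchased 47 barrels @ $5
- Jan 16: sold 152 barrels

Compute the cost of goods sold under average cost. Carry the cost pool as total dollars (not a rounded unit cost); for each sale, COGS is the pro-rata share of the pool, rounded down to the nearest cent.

COGS = $3,844.13

After Jan 3: 154 on hand, pool $1,232.00 (≈ $8.0000 each)
After Jan 5: 349 on hand, pool $2,792.00 (≈ $8.0000 each)
After Jan 7: 450 on hand, pool $3,095.00 (≈ $6.8778 each)
Jan 8, sell 359: 359/450 × $3,095.00 → $2,469.12
After Jan 9: 255 on hand, pool $1,609.88 (≈ $6.3133 each)
Jan 11, sell 142: 142/255 × $1,609.88 → $896.48
After Jan 12: 320 on hand, pool $920.40 (≈ $2.8763 each)
After Jan 13: 367 on hand, pool $1,155.40 (≈ $3.1482 each)
Jan 16, sell 152: 152/367 × $1,155.40 → $478.53
Total COGS = $2,469.12 + $896.48 + $478.53 = $3,844.13
Ending inventory (cost pool remaining) = $676.87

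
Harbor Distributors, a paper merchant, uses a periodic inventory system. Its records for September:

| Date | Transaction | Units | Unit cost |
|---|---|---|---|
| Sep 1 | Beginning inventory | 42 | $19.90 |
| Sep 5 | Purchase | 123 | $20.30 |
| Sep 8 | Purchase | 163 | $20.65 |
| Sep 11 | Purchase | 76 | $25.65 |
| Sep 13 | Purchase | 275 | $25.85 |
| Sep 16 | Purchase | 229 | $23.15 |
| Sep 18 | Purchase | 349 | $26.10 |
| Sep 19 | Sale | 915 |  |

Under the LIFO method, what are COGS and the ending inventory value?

Sep 19, 915 sold [LIFO — newest first]: 349 @ $26.10 + 229 @ $23.15 + 275 @ $25.85 + 62 @ $25.65 = $23,109.30
Ending inventory: 42 @ $19.90 + 123 @ $20.30 + 163 @ $20.65 + 14 @ $25.65 = $7,057.75
Check: goods available $30,167.05 = COGS $23,109.30 + ending $7,057.75

COGS = $23,109.30; ending inventory = $7,057.75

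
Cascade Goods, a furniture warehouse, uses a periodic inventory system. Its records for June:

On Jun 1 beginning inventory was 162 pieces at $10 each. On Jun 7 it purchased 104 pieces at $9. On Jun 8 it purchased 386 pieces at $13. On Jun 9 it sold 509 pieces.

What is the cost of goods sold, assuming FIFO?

Jun 9, 509 sold [FIFO — oldest first]: 162 @ $10 + 104 @ $9 + 243 @ $13 = $5,715
Ending inventory: 143 @ $13 = $1,859

COGS = $5,715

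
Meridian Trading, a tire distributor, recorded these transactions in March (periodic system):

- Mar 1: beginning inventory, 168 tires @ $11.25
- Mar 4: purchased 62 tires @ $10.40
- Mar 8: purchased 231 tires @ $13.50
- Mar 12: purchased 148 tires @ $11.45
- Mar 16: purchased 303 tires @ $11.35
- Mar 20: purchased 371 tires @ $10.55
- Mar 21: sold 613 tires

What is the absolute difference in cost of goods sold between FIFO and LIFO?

FIFO COGS: 168 @ $11.25 + 62 @ $10.40 + 231 @ $13.50 + 148 @ $11.45 + 4 @ $11.35 = $7,393.30
LIFO COGS: 371 @ $10.55 + 242 @ $11.35 = $6,660.75
Difference = |$7,393.30 − $6,660.75| = $732.55

$732.55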